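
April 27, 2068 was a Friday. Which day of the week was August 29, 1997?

Friday

Count forward from the earlier date (August 29, 1997) to the later (April 27, 2068):
From August 29, 1997 to August 29, 2067: 70 years, of which 17 contain a Feb 29 — 53×365 + 17×366 = 25567 days.
(2000 is a leap year (divisible by 400).)
August 2067: 31 − 29 = 2 days remain.
Then September (30), October (31), November (30), December (31), January (31), February 2068 (29), March (31): 30 + 31 + 30 + 31 + 31 + 29 + 31 = 213 days.
April 1–27, 2068: 27 days.
Residual: 242 days.
Total: 25809 days.
25809 is a multiple of 7, so August 29, 1997 falls on the same weekday: Friday.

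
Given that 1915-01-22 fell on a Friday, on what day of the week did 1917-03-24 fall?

January 22, 1915 → January 22, 1916: 365 days.
January 22, 1916 → January 22, 1917: 366 days (1916 is a leap year).
January 1917: 31 − 22 = 9 days remain.
Then February 1917 (28): 28 days.
March 1–24, 1917: 24 days.
Residual: 61 days.
Total: 792 days.
792 mod 7 = 1, so 1 day after Friday is Saturday.

Saturday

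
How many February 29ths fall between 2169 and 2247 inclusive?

18

Years divisible by 4: 2172, 2176, …, 2244 — 19 in all.
Of these, 2200 is divisible by 100 but not 400, so not leap.
Leap years: 19 − 1 = 18.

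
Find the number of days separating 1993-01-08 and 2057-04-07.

23465

From January 8, 1993 to January 8, 2057: 64 years, of which 16 contain a Feb 29 — 48×365 + 16×366 = 23376 days.
(2000 is a leap year (divisible by 400).)
January 2057: 31 − 8 = 23 days remain.
Then February 2057 (28), March (31): 28 + 31 = 59 days.
April 1–7, 2057: 7 days.
Residual: 89 days.
Total: 23465 days.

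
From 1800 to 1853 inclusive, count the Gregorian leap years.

13

Years divisible by 4: 1800, 1804, …, 1852 — 14 in all.
Of these, 1800 is divisible by 100 but not 400, so not leap.
Leap years: 14 − 1 = 13.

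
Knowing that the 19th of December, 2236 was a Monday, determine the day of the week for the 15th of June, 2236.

Count forward from the earlier date (June 15, 2236) to the later (December 19, 2236):
June 2236: 30 − 15 = 15 days remain.
Then July (31), August (31), September (30), October (31), November (30): 31 + 31 + 30 + 31 + 30 = 153 days.
December 1–19, 2236: 19 days.
Total: 15 + 153 + 19 = 187 days.
187 mod 7 = 5, so 5 days before Monday is Wednesday.

Wednesday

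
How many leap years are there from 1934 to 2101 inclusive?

Years divisible by 4: 1936, 1940, …, 2100 — 42 in all.
Of these, 2100 is divisible by 100 but not 400, so not leap.
2000 is divisible by 400, so still leap.
Leap years: 42 − 1 = 41.

41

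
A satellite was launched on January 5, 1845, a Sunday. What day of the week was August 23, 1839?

Friday

Count forward from the earlier date (August 23, 1839) to the later (January 5, 1845):
Day-of-year of August 23, 1839: 235.
Day-of-year of January 5, 1845: 5.
1839 has 365 days, so 365 − 235 = 130 days remain in 1839.
Full years: 1840: 366; 1841: 365; 1842: 365; 1843: 365; 1844: 366. Sum = 1827.
Total: 130 + 1827 + 5 = 1962 days.
1962 mod 7 = 2, so 2 days before Sunday is Friday.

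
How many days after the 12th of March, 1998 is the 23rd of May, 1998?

72

March 1998: 31 − 12 = 19 days remain.
Then April (30): 30 days.
May 1–23, 1998: 23 days.
Total: 19 + 30 + 23 = 72 days.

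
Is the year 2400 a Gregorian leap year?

Yes

2400 is a leap year (divisible by 400).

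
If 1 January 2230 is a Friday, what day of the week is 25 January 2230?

Monday

Within January 2230: 25 − 1 = 24 days.
24 mod 7 = 3, so 3 days after Friday is Monday.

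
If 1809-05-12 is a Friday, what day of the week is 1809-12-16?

May 1809: 31 − 12 = 19 days remain.
Then June (30), July (31), August (31), September (30), October (31), November (30): 30 + 31 + 31 + 30 + 31 + 30 = 183 days.
December 1–16, 1809: 16 days.
Total: 19 + 183 + 16 = 218 days.
218 mod 7 = 1, so 1 day after Friday is Saturday.

Saturday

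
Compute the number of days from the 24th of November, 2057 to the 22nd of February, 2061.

Day-of-year of November 24, 2057: 328.
Day-of-year of February 22, 2061: 53.
2057 has 365 days, so 365 − 328 = 37 days remain in 2057.
Full years: 2058: 365; 2059: 365; 2060: 366. Sum = 1096.
Total: 37 + 1096 + 53 = 1186 days.

1186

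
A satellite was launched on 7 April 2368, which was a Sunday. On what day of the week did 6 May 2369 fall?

Day-of-year of April 7, 2368: 98.
Day-of-year of May 6, 2369: 126.
2368 has 366 days, so 366 − 98 = 268 days remain in 2368.
Total: 268 + 126 = 394 days.
394 mod 7 = 2, so 2 days after Sunday is Tuesday.

Tuesday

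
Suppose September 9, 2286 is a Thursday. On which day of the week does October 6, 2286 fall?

Wednesday

September 2286: 30 − 9 = 21 days remain.
October 1–6, 2286: 6 days.
Total: 21 + 6 = 27 days.
27 mod 7 = 6, so 6 days after Thursday is Wednesday.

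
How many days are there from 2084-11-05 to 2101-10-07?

From November 5, 2084 to November 5, 2100: 16 years, of which 3 contain a Feb 29 — 13×365 + 3×366 = 5843 days.
(2100 is not a leap year (divisible by 100 but not 400).)
November 2100: 30 − 5 = 25 days remain.
Then 10 full months totalling 304 days.
October 1–7, 2101: 7 days.
Residual: 336 days.
Total: 6179 days.

6179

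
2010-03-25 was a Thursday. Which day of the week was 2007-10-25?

Thursday

Count forward from the earlier date (October 25, 2007) to the later (March 25, 2010):
October 25, 2007 → October 25, 2008: 366 days (2008 is a leap year).
October 25, 2008 → October 25, 2009: 365 days.
October 2009: 31 − 25 = 6 days remain.
Then November (30), December (31), January (31), February 2010 (28): 30 + 31 + 31 + 28 = 120 days.
March 1–25, 2010: 25 days.
Residual: 151 days.
Total: 882 days.
882 is a multiple of 7, so 2007-10-25 falls on the same weekday: Thursday.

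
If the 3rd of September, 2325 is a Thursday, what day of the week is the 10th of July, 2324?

Thursday

Count forward from the earlier date (July 10, 2324) to the later (September 3, 2325):
Day-of-year of July 10, 2324: 192.
Day-of-year of September 3, 2325: 246.
2324 has 366 days, so 366 − 192 = 174 days remain in 2324.
Total: 174 + 246 = 420 days.
420 is a multiple of 7, so the 10th of July, 2324 falls on the same weekday: Thursday.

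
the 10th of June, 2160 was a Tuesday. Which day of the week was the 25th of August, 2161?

Day-of-year of June 10, 2160: 162.
Day-of-year of August 25, 2161: 237.
2160 has 366 days, so 366 − 162 = 204 days remain in 2160.
Total: 204 + 237 = 441 days.
441 is a multiple of 7, so the 25th of August, 2161 falls on the same weekday: Tuesday.

Tuesday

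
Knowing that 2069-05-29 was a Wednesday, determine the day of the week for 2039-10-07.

Count forward from the earlier date (October 7, 2039) to the later (May 29, 2069):
From October 7, 2039 to October 7, 2068: 29 years, of which 8 contain a Feb 29 — 21×365 + 8×366 = 10593 days.
October 2068: 31 − 7 = 24 days remain.
Then November (30), December (31), January (31), February 2069 (28), March (31), April (30): 30 + 31 + 31 + 28 + 31 + 30 = 181 days.
May 1–29, 2069: 29 days.
Residual: 234 days.
Total: 10827 days.
10827 mod 7 = 5, so 5 days before Wednesday is Friday.

Friday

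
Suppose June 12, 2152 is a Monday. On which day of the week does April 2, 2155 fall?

Wednesday

June 12, 2152 → June 12, 2153: 365 days.
June 12, 2153 → June 12, 2154: 365 days.
June 2154: 30 − 12 = 18 days remain.
Then 9 full months totalling 274 days.
April 1–2, 2155: 2 days.
Residual: 294 days.
Total: 1024 days.
1024 mod 7 = 2, so 2 days after Monday is Wednesday.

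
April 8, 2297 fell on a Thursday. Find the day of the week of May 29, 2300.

Day-of-year of April 8, 2297: 98.
Day-of-year of May 29, 2300: 149.
2297 has 365 days, so 365 − 98 = 267 days remain in 2297.
Full years: 2298: 365; 2299: 365. Sum = 730.
Total: 267 + 730 + 149 = 1146 days.
1146 mod 7 = 5, so 5 days after Thursday is Tuesday.

Tuesday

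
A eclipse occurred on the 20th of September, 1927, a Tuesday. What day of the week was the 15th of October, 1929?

Tuesday

September 1927: 30 − 20 = 10 days remain.
Then 24 full months totalling 731 days.
October 1–15, 1929: 15 days.
Total: 10 + 731 + 15 = 756 days.
756 is a multiple of 7, so the 15th of October, 1929 falls on the same weekday: Tuesday.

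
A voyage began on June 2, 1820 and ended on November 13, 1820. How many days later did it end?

June 1820: 30 − 2 = 28 days remain.
Then July (31), August (31), September (30), October (31): 31 + 31 + 30 + 31 = 123 days.
November 1–13, 1820: 13 days.
Total: 28 + 123 + 13 = 164 days.

164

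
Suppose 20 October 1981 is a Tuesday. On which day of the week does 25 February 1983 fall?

October 1981: 31 − 20 = 11 days remain.
Then 15 full months totalling 457 days.
February 1–25, 1983: 25 days (1983 is not a leap year).
Total: 11 + 457 + 25 = 493 days.
493 mod 7 = 3, so 3 days after Tuesday is Friday.

Friday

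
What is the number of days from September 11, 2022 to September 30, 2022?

19

Within September 2022: 30 − 11 = 19 days.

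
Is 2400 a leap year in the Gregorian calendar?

Yes

2400 is a leap year (divisible by 400).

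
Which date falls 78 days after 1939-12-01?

1940-02-17

Count 78 days after December 1, 1939:
December 1939: 31 − 1 = 30 days remain.
Then January (31): 31 days.
February 1–17, 1940: 17 days (1940 is a leap year).
Residual: 78 days.
Total: 78 days.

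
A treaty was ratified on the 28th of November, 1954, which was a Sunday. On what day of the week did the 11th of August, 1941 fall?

Monday

Count forward from the earlier date (August 11, 1941) to the later (November 28, 1954):
From August 11, 1941 to August 11, 1954: 13 years, of which 3 contain a Feb 29 — 10×365 + 3×366 = 4748 days.
August 1954: 31 − 11 = 20 days remain.
Then September (30), October (31): 30 + 31 = 61 days.
November 1–28, 1954: 28 days.
Residual: 109 days.
Total: 4857 days.
4857 mod 7 = 6, so 6 days before Sunday is Monday.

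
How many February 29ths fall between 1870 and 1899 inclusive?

7

Years divisible by 4 in [1870, 1899]: 1872, 1876, 1880, 1884, 1888, 1892, 1896.
No century exceptions apply. Count: 7.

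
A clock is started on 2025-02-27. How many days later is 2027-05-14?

806

February 27, 2025 → February 27, 2026: 365 days.
February 27, 2026 → February 27, 2027: 365 days.
February 2027: 28 − 27 = 1 day remains (2027 is not a leap year, so February has 28 days).
Then March (31), April (30): 31 + 30 = 61 days.
May 1–14, 2027: 14 days.
Residual: 76 days.
Total: 806 days.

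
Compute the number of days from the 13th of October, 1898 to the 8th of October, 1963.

23735

From October 13, 1898 to October 13, 1962: 64 years, of which 15 contain a Feb 29 — 49×365 + 15×366 = 23375 days.
(1900 is not a leap year (divisible by 100 but not 400).)
October 1962: 31 − 13 = 18 days remain.
Then 11 full months totalling 334 days.
October 1–8, 1963: 8 days.
Residual: 360 days.
Total: 23735 days.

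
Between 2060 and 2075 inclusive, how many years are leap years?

Years divisible by 4 in [2060, 2075]: 2060, 2064, 2068, 2072.
No century exceptions apply. Count: 4.

4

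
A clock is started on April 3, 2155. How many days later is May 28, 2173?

6630

Day-of-year of April 3, 2155: 93.
Day-of-year of May 28, 2173: 148.
2155 has 365 days, so 365 − 93 = 272 days remain in 2155.
Full years 2156–2172: 12 common + 5 leap = 12×365 + 5×366 = 6210 days.
Total: 272 + 6210 + 148 = 6630 days.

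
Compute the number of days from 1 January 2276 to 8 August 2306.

Day-of-year of January 1, 2276: 1.
Day-of-year of August 8, 2306: 220.
2276 has 366 days, so 366 − 1 = 365 days remain in 2276.
Full years 2277–2305: 23 common + 6 leap = 23×365 + 6×366 = 10591 days.
Total: 365 + 10591 + 220 = 11176 days.

11176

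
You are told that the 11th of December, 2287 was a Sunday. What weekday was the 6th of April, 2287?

Count forward from the earlier date (April 6, 2287) to the later (December 11, 2287):
April 2287: 30 − 6 = 24 days remain.
Then May (31), June (30), July (31), August (31), September (30), October (31), November (30): 31 + 30 + 31 + 31 + 30 + 31 + 30 = 214 days.
December 1–11, 2287: 11 days.
Total: 24 + 214 + 11 = 249 days.
249 mod 7 = 4, so 4 days before Sunday is Wednesday.

Wednesday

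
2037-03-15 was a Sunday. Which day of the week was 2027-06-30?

Wednesday

Count forward from the earlier date (June 30, 2027) to the later (March 15, 2037):
From June 30, 2027 to June 30, 2036: 9 years, of which 3 contain a Feb 29 — 6×365 + 3×366 = 3288 days.
June 2036: 30 − 30 = 0 days remain.
Then July (31), August (31), September (30), October (31), November (30), December (31), January (31), February 2037 (28): 31 + 31 + 30 + 31 + 30 + 31 + 31 + 28 = 243 days.
March 1–15, 2037: 15 days.
Residual: 258 days.
Total: 3546 days.
3546 mod 7 = 4, so 4 days before Sunday is Wednesday.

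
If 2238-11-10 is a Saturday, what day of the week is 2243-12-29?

Friday

Day-of-year of November 10, 2238: 314.
Day-of-year of December 29, 2243: 363.
2238 has 365 days, so 365 − 314 = 51 days remain in 2238.
Full years: 2239: 365; 2240: 366; 2241: 365; 2242: 365. Sum = 1461.
Total: 51 + 1461 + 363 = 1875 days.
1875 mod 7 = 6, so 6 days after Saturday is Friday.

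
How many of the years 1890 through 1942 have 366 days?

12

Years divisible by 4: 1892, 1896, …, 1940 — 13 in all.
Of these, 1900 is divisible by 100 but not 400, so not leap.
Leap years: 13 − 1 = 12.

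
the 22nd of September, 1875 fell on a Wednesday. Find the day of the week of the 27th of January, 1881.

Thursday

Day-of-year of September 22, 1875: 265.
Day-of-year of January 27, 1881: 27.
1875 has 365 days, so 365 − 265 = 100 days remain in 1875.
Full years: 1876: 366; 1877: 365; 1878: 365; 1879: 365; 1880: 366. Sum = 1827.
Total: 100 + 1827 + 27 = 1954 days.
1954 mod 7 = 1, so 1 day after Wednesday is Thursday.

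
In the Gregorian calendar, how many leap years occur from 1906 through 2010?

26

Years divisible by 4: 1908, 1912, …, 2008 — 26 in all.
2000 is divisible by 400, so still leap.
No century exceptions apply. Count: 26.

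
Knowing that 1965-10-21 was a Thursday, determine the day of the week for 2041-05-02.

Day-of-year of October 21, 1965: 294.
Day-of-year of May 2, 2041: 122.
1965 has 365 days, so 365 − 294 = 71 days remain in 1965.
Full years 1966–2040: 56 common + 19 leap = 56×365 + 19×366 = 27394 days.
Total: 71 + 27394 + 122 = 27587 days.
27587 is a multiple of 7, so 2041-05-02 falls on the same weekday: Thursday.

Thursday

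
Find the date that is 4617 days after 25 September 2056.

17 May 2069

Count 4617 days after September 25, 2056:
From September 25, 2056 to September 25, 2068: 12 years, of which 3 contain a Feb 29 — 9×365 + 3×366 = 4383 days.
September 2068: 30 − 25 = 5 days remain.
Then October (31), November (30), December (31), January (31), February 2069 (28), March (31), April (30): 31 + 30 + 31 + 31 + 28 + 31 + 30 = 212 days.
May 1–17, 2069: 17 days.
Residual: 234 days.
Total: 4617 days.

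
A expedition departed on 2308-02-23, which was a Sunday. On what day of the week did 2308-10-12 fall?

Monday

February 2308: 29 − 23 = 6 days remain (2308 is a leap year, so February has 29 days).
Then March (31), April (30), May (31), June (30), July (31), August (31), September (30): 31 + 30 + 31 + 30 + 31 + 31 + 30 = 214 days.
October 1–12, 2308: 12 days.
Total: 6 + 214 + 12 = 232 days.
232 mod 7 = 1, so 1 day after Sunday is Monday.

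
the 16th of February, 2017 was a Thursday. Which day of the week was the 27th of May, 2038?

Day-of-year of February 16, 2017: 47.
Day-of-year of May 27, 2038: 147.
2017 has 365 days, so 365 − 47 = 318 days remain in 2017.
Full years 2018–2037: 15 common + 5 leap = 15×365 + 5×366 = 7305 days.
Total: 318 + 7305 + 147 = 7770 days.
7770 is a multiple of 7, so the 27th of May, 2038 falls on the same weekday: Thursday.

Thursday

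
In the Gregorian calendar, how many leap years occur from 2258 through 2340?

20

Years divisible by 4: 2260, 2264, …, 2340 — 21 in all.
Of these, 2300 is divisible by 100 but not 400, so not leap.
Leap years: 21 − 1 = 20.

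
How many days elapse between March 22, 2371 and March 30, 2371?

Within March 2371: 30 − 22 = 8 days.

8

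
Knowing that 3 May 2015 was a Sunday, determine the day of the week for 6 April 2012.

Count forward from the earlier date (April 6, 2012) to the later (May 3, 2015):
April 6, 2012 → April 6, 2013: 365 days.
April 6, 2013 → April 6, 2014: 365 days.
April 6, 2014 → April 6, 2015: 365 days.
April 2015: 30 − 6 = 24 days remain.
May 1–3, 2015: 3 days.
Residual: 27 days.
Total: 1122 days.
1122 mod 7 = 2, so 2 days before Sunday is Friday.

Friday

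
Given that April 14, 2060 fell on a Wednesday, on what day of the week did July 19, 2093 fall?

From April 14, 2060 to April 14, 2093: 33 years, of which 8 contain a Feb 29 — 25×365 + 8×366 = 12053 days.
April 2093: 30 − 14 = 16 days remain.
Then May (31), June (30): 31 + 30 = 61 days.
July 1–19, 2093: 19 days.
Residual: 96 days.
Total: 12149 days.
12149 mod 7 = 4, so 4 days after Wednesday is Sunday.

Sunday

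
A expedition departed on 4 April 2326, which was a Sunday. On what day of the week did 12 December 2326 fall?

Sunday

April 2326: 30 − 4 = 26 days remain.
Then May (31), June (30), July (31), August (31), September (30), October (31), November (30): 31 + 30 + 31 + 31 + 30 + 31 + 30 = 214 days.
December 1–12, 2326: 12 days.
Total: 26 + 214 + 12 = 252 days.
252 is a multiple of 7, so 12 December 2326 falls on the same weekday: Sunday.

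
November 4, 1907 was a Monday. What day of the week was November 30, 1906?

Count forward from the earlier date (November 30, 1906) to the later (November 4, 1907):
November 1906: 30 − 30 = 0 days remain.
Then 11 full months totalling 335 days.
November 1–4, 1907: 4 days.
Residual: 339 days.
Total: 339 days.
339 mod 7 = 3, so 3 days before Monday is Friday.

Friday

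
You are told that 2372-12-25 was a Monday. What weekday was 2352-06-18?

Wednesday

Count forward from the earlier date (June 18, 2352) to the later (December 25, 2372):
From June 18, 2352 to June 18, 2372: 20 years, of which 5 contain a Feb 29 — 15×365 + 5×366 = 7305 days.
June 2372: 30 − 18 = 12 days remain.
Then July (31), August (31), September (30), October (31), November (30): 31 + 31 + 30 + 31 + 30 = 153 days.
December 1–25, 2372: 25 days.
Residual: 190 days.
Total: 7495 days.
7495 mod 7 = 5, so 5 days before Monday is Wednesday.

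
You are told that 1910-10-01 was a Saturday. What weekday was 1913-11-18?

Tuesday

Day-of-year of October 1, 1910: 274.
Day-of-year of November 18, 1913: 322.
1910 has 365 days, so 365 − 274 = 91 days remain in 1910.
Full years: 1911: 365; 1912: 366. Sum = 731.
Total: 91 + 731 + 322 = 1144 days.
1144 mod 7 = 3, so 3 days after Saturday is Tuesday.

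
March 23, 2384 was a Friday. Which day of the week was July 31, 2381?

Count forward from the earlier date (July 31, 2381) to the later (March 23, 2384):
July 31, 2381 → July 31, 2382: 365 days.
July 31, 2382 → July 31, 2383: 365 days.
July 2383: 31 − 31 = 0 days remain.
Then August (31), September (30), October (31), November (30), December (31), January (31), February 2384 (29): 31 + 30 + 31 + 30 + 31 + 31 + 29 = 213 days.
March 1–23, 2384: 23 days.
Residual: 236 days.
Total: 966 days.
966 is a multiple of 7, so July 31, 2381 falls on the same weekday: Friday.

Friday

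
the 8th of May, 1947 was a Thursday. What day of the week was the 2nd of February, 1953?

Day-of-year of May 8, 1947: 128.
Day-of-year of February 2, 1953: 33.
1947 has 365 days, so 365 − 128 = 237 days remain in 1947.
Full years: 1948: 366; 1949: 365; 1950: 365; 1951: 365; 1952: 366. Sum = 1827.
Total: 237 + 1827 + 33 = 2097 days.
2097 mod 7 = 4, so 4 days after Thursday is Monday.

Monday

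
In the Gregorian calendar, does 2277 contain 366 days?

2277 is not a leap year.

No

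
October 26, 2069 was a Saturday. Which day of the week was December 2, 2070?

Day-of-year of October 26, 2069: 299.
Day-of-year of December 2, 2070: 336.
2069 has 365 days, so 365 − 299 = 66 days remain in 2069.
Total: 66 + 336 = 402 days.
402 mod 7 = 3, so 3 days after Saturday is Tuesday.

Tuesday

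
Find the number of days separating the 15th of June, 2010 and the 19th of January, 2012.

Day-of-year of June 15, 2010: 166.
Day-of-year of January 19, 2012: 19.
2010 has 365 days, so 365 − 166 = 199 days remain in 2010.
Full years: 2011: 365. Sum = 365.
Total: 199 + 365 + 19 = 583 days.

583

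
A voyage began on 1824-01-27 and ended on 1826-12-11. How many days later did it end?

1049

January 1824: 31 − 27 = 4 days remain.
Then 34 full months totalling 1034 days.
December 1–11, 1826: 11 days.
Total: 4 + 1034 + 11 = 1049 days.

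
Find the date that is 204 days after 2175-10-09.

2176-04-30

Count 204 days after October 9, 2175:
October 2175: 31 − 9 = 22 days remain.
Then November (30), December (31), January (31), February 2176 (29), March (31): 30 + 31 + 31 + 29 + 31 = 152 days.
April 1–30, 2176: 30 days.
Residual: 204 days.
Total: 204 days.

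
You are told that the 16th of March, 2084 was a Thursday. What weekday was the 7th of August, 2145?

Saturday

Day-of-year of March 16, 2084: 76.
Day-of-year of August 7, 2145: 219.
2084 has 366 days, so 366 − 76 = 290 days remain in 2084.
Full years 2085–2144: 46 common + 14 leap = 46×365 + 14×366 = 21914 days.
Total: 290 + 21914 + 219 = 22423 days.
22423 mod 7 = 2, so 2 days after Thursday is Saturday.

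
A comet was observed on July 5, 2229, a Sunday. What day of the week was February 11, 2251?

Tuesday

Day-of-year of July 5, 2229: 186.
Day-of-year of February 11, 2251: 42.
2229 has 365 days, so 365 − 186 = 179 days remain in 2229.
Full years 2230–2250: 16 common + 5 leap = 16×365 + 5×366 = 7670 days.
Total: 179 + 7670 + 42 = 7891 days.
7891 mod 7 = 2, so 2 days after Sunday is Tuesday.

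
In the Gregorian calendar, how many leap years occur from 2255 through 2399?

35

Years divisible by 4: 2256, 2260, …, 2396 — 36 in all.
Of these, 2300 is divisible by 100 but not 400, so not leap.
Leap years: 36 − 1 = 35.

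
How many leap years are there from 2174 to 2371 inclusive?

Years divisible by 4: 2176, 2180, …, 2368 — 49 in all.
Of these, 2200, 2300 are divisible by 100 but not 400, so not leap.
Leap years: 49 − 2 = 47.

47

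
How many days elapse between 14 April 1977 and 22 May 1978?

403

April 1977: 30 − 14 = 16 days remain.
Then 12 full months totalling 365 days.
May 1–22, 1978: 22 days.
Total: 16 + 365 + 22 = 403 days.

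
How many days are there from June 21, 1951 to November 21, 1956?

1980

June 21, 1951 → June 21, 1952: 366 days (1952 is a leap year).
June 21, 1952 → June 21, 1953: 365 days.
June 21, 1953 → June 21, 1954: 365 days.
June 21, 1954 → June 21, 1955: 365 days.
June 21, 1955 → June 21, 1956: 366 days (1956 is a leap year).
June 1956: 30 − 21 = 9 days remain.
Then July (31), August (31), September (30), October (31): 31 + 31 + 30 + 31 = 123 days.
November 1–21, 1956: 21 days.
Residual: 153 days.
Total: 1980 days.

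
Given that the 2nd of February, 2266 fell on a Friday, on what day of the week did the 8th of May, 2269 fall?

Day-of-year of February 2, 2266: 33.
Day-of-year of May 8, 2269: 128.
2266 has 365 days, so 365 − 33 = 332 days remain in 2266.
Full years: 2267: 365; 2268: 366. Sum = 731.
Total: 332 + 731 + 128 = 1191 days.
1191 mod 7 = 1, so 1 day after Friday is Saturday.

Saturday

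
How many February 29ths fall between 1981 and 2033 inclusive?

Years divisible by 4: 1984, 1988, …, 2032 — 13 in all.
2000 is divisible by 400, so still leap.
No century exceptions apply. Count: 13.

13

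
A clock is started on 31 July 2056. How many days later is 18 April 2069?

4644

Day-of-year of July 31, 2056: 213.
Day-of-year of April 18, 2069: 108.
2056 has 366 days, so 366 − 213 = 153 days remain in 2056.
Full years 2057–2068: 9 common + 3 leap = 9×365 + 3×366 = 4383 days.
Total: 153 + 4383 + 108 = 4644 days.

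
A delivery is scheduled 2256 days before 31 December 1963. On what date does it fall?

27 October 1957

Count 2256 days before December 31, 1963:
Day-of-year of October 27, 1957: 300.
Day-of-year of December 31, 1963: 365.
1957 has 365 days, so 365 − 300 = 65 days remain in 1957.
Full years: 1958: 365; 1959: 365; 1960: 366; 1961: 365; 1962: 365. Sum = 1826.
Total: 65 + 1826 + 365 = 2256 days.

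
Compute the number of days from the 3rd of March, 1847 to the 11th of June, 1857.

From March 3, 1847 to March 3, 1857: 10 years, of which 3 contain a Feb 29 — 7×365 + 3×366 = 3653 days.
March 1857: 31 − 3 = 28 days remain.
Then April (30), May (31): 30 + 31 = 61 days.
June 1–11, 1857: 11 days.
Residual: 100 days.
Total: 3753 days.

3753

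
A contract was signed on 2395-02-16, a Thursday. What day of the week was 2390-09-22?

Count forward from the earlier date (September 22, 2390) to the later (February 16, 2395):
September 22, 2390 → September 22, 2391: 365 days.
September 22, 2391 → September 22, 2392: 366 days (2392 is a leap year).
September 22, 2392 → September 22, 2393: 365 days.
September 22, 2393 → September 22, 2394: 365 days.
September 2394: 30 − 22 = 8 days remain.
Then October (31), November (30), December (31), January (31): 31 + 30 + 31 + 31 = 123 days.
February 1–16, 2395: 16 days (2395 is not a leap year).
Residual: 147 days.
Total: 1608 days.
1608 mod 7 = 5, so 5 days before Thursday is Saturday.

Saturday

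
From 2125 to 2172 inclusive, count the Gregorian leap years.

12

Years divisible by 4 in [2125, 2172]: 2128, 2132, 2136, 2140, 2144, 2148, 2152, 2156, 2160, 2164, 2168, 2172.
No century exceptions apply. Count: 12.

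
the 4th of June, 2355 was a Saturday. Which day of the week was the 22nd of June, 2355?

Wednesday

Within June 2355: 22 − 4 = 18 days.
18 mod 7 = 4, so 4 days after Saturday is Wednesday.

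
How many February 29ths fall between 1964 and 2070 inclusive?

27

Years divisible by 4: 1964, 1968, …, 2068 — 27 in all.
2000 is divisible by 400, so still leap.
No century exceptions apply. Count: 27.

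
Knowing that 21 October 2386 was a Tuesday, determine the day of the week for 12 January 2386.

Count forward from the earlier date (January 12, 2386) to the later (October 21, 2386):
January 2386: 31 − 12 = 19 days remain.
Then February 2386 (28), March (31), April (30), May (31), June (30), July (31), August (31), September (30): 28 + 31 + 30 + 31 + 30 + 31 + 31 + 30 = 242 days.
October 1–21, 2386: 21 days.
Total: 19 + 242 + 21 = 282 days.
282 mod 7 = 2, so 2 days before Tuesday is Sunday.

Sunday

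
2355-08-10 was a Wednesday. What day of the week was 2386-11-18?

Day-of-year of August 10, 2355: 222.
Day-of-year of November 18, 2386: 322.
2355 has 365 days, so 365 − 222 = 143 days remain in 2355.
Full years 2356–2385: 22 common + 8 leap = 22×365 + 8×366 = 10958 days.
Total: 143 + 10958 + 322 = 11423 days.
11423 mod 7 = 6, so 6 days after Wednesday is Tuesday.

Tuesday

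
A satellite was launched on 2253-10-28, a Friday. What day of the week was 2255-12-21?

Friday

October 28, 2253 → October 28, 2254: 365 days.
October 28, 2254 → October 28, 2255: 365 days.
October 2255: 31 − 28 = 3 days remain.
Then November (30): 30 days.
December 1–21, 2255: 21 days.
Residual: 54 days.
Total: 784 days.
784 is a multiple of 7, so 2255-12-21 falls on the same weekday: Friday.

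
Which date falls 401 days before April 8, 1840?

March 4, 1839

Count 401 days before April 8, 1840:
March 1839: 31 − 4 = 27 days remain.
Then 12 full months totalling 366 days.
April 1–8, 1840: 8 days.
Total: 27 + 366 + 8 = 401 days.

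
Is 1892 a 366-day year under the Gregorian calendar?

1892 is a leap year.

Yes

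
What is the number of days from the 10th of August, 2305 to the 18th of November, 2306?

465

August 10, 2305 → August 10, 2306: 365 days.
August 2306: 31 − 10 = 21 days remain.
Then September (30), October (31): 30 + 31 = 61 days.
November 1–18, 2306: 18 days.
Residual: 100 days.
Total: 465 days.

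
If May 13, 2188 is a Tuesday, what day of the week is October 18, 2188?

Saturday

May 2188: 31 − 13 = 18 days remain.
Then June (30), July (31), August (31), September (30): 30 + 31 + 31 + 30 = 122 days.
October 1–18, 2188: 18 days.
Total: 18 + 122 + 18 = 158 days.
158 mod 7 = 4, so 4 days after Tuesday is Saturday.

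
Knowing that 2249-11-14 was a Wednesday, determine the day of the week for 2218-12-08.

Tuesday

Count forward from the earlier date (December 8, 2218) to the later (November 14, 2249):
From December 8, 2218 to December 8, 2248: 30 years, of which 8 contain a Feb 29 — 22×365 + 8×366 = 10958 days.
December 2248: 31 − 8 = 23 days remain.
Then 10 full months totalling 304 days.
November 1–14, 2249: 14 days.
Residual: 341 days.
Total: 11299 days.
11299 mod 7 = 1, so 1 day before Wednesday is Tuesday.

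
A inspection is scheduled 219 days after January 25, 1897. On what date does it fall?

September 1, 1897

Count 219 days after January 25, 1897:
January 1897: 31 − 25 = 6 days remain.
Then February 1897 (28), March (31), April (30), May (31), June (30), July (31), August (31): 28 + 31 + 30 + 31 + 30 + 31 + 31 = 212 days.
September 1, 1897: 1 day.
Total: 6 + 212 + 1 = 219 days.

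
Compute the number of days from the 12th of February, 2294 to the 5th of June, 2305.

4130

Day-of-year of February 12, 2294: 43.
Day-of-year of June 5, 2305: 156.
2294 has 365 days, so 365 − 43 = 322 days remain in 2294.
Full years 2295–2304: 8 common + 2 leap = 8×365 + 2×366 = 3652 days.
Total: 322 + 3652 + 156 = 4130 days.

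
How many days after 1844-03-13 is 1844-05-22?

March 1844: 31 − 13 = 18 days remain.
Then April (30): 30 days.
May 1–22, 1844: 22 days.
Total: 18 + 30 + 22 = 70 days.

70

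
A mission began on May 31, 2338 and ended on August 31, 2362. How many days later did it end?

Day-of-year of May 31, 2338: 151.
Day-of-year of August 31, 2362: 243.
2338 has 365 days, so 365 − 151 = 214 days remain in 2338.
Full years 2339–2361: 17 common + 6 leap = 17×365 + 6×366 = 8401 days.
Total: 214 + 8401 + 243 = 8858 days.

8858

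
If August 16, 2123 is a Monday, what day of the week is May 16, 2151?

Sunday

From August 16, 2123 to August 16, 2150: 27 years, of which 7 contain a Feb 29 — 20×365 + 7×366 = 9862 days.
August 2150: 31 − 16 = 15 days remain.
Then September (30), October (31), November (30), December (31), January (31), February 2151 (28), March (31), April (30): 30 + 31 + 30 + 31 + 31 + 28 + 31 + 30 = 242 days.
May 1–16, 2151: 16 days.
Residual: 273 days.
Total: 10135 days.
10135 mod 7 = 6, so 6 days after Monday is Sunday.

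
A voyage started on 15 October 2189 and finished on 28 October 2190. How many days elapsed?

October 15, 2189 → October 15, 2190: 365 days.
Within October 2190: 28 − 15 = 13 days.
Total: 378 days.

378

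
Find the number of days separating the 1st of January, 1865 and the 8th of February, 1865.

January 1865: 31 − 1 = 30 days remain.
February 1–8, 1865: 8 days (1865 is not a leap year).
Total: 30 + 8 = 38 days.

38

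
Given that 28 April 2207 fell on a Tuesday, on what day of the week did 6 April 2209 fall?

April 2207: 30 − 28 = 2 days remain.
Then 23 full months totalling 701 days.
April 1–6, 2209: 6 days.
Total: 2 + 701 + 6 = 709 days.
709 mod 7 = 2, so 2 days after Tuesday is Thursday.

Thursday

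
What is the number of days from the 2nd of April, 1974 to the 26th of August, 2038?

23522

From April 2, 1974 to April 2, 2038: 64 years, of which 16 contain a Feb 29 — 48×365 + 16×366 = 23376 days.
(2000 is a leap year (divisible by 400).)
April 2038: 30 − 2 = 28 days remain.
Then May (31), June (30), July (31): 31 + 30 + 31 = 92 days.
August 1–26, 2038: 26 days.
Residual: 146 days.
Total: 23522 days.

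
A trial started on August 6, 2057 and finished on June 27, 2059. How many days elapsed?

690

Day-of-year of August 6, 2057: 218.
Day-of-year of June 27, 2059: 178.
2057 has 365 days, so 365 − 218 = 147 days remain in 2057.
Full years: 2058: 365. Sum = 365.
Total: 147 + 365 + 178 = 690 days.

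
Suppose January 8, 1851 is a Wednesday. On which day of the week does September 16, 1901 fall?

Monday

From January 8, 1851 to January 8, 1901: 50 years, of which 12 contain a Feb 29 — 38×365 + 12×366 = 18262 days.
(1900 is not a leap year (divisible by 100 but not 400).)
January 1901: 31 − 8 = 23 days remain.
Then February 1901 (28), March (31), April (30), May (31), June (30), July (31), August (31): 28 + 31 + 30 + 31 + 30 + 31 + 31 = 212 days.
September 1–16, 1901: 16 days.
Residual: 251 days.
Total: 18513 days.
18513 mod 7 = 5, so 5 days after Wednesday is Monday.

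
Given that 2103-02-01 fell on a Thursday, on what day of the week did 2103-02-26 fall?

Monday

Within February 2103: 26 − 1 = 25 days.
25 mod 7 = 4, so 4 days after Thursday is Monday.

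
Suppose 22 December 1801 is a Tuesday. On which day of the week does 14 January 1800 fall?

Tuesday

Count forward from the earlier date (January 14, 1800) to the later (December 22, 1801):
Day-of-year of January 14, 1800: 14.
Day-of-year of December 22, 1801: 356.
1800 has 365 days, so 365 − 14 = 351 days remain in 1800.
Total: 351 + 356 = 707 days.
707 is a multiple of 7, so 14 January 1800 falls on the same weekday: Tuesday.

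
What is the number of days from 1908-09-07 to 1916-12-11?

Day-of-year of September 7, 1908: 251.
Day-of-year of December 11, 1916: 346.
1908 has 366 days, so 366 − 251 = 115 days remain in 1908.
Full years 1909–1915: 6 common + 1 leap = 6×365 + 1×366 = 2556 days.
Total: 115 + 2556 + 346 = 3017 days.

3017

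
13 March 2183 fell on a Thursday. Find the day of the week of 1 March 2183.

Saturday

Count forward from the earlier date (March 1, 2183) to the later (March 13, 2183):
Within March 2183: 13 − 1 = 12 days.
12 mod 7 = 5, so 5 days before Thursday is Saturday.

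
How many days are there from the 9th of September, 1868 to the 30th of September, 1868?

21

Within September 1868: 30 − 9 = 21 days.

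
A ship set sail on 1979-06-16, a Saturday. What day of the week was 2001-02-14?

Wednesday

From June 16, 1979 to June 16, 2000: 21 years, of which 6 contain a Feb 29 — 15×365 + 6×366 = 7671 days.
(2000 is a leap year (divisible by 400).)
June 2000: 30 − 16 = 14 days remain.
Then July (31), August (31), September (30), October (31), November (30), December (31), January (31): 31 + 31 + 30 + 31 + 30 + 31 + 31 = 215 days.
February 1–14, 2001: 14 days (2001 is not a leap year).
Residual: 243 days.
Total: 7914 days.
7914 mod 7 = 4, so 4 days after Saturday is Wednesday.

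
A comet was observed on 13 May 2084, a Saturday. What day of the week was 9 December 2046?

Count forward from the earlier date (December 9, 2046) to the later (May 13, 2084):
Day-of-year of December 9, 2046: 343.
Day-of-year of May 13, 2084: 134.
2046 has 365 days, so 365 − 343 = 22 days remain in 2046.
Full years 2047–2083: 28 common + 9 leap = 28×365 + 9×366 = 13514 days.
Total: 22 + 13514 + 134 = 13670 days.
13670 mod 7 = 6, so 6 days before Saturday is Sunday.

Sunday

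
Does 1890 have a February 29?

1890 is not a leap year.

No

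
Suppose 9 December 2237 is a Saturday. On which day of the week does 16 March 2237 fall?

Count forward from the earlier date (March 16, 2237) to the later (December 9, 2237):
March 2237: 31 − 16 = 15 days remain.
Then April (30), May (31), June (30), July (31), August (31), September (30), October (31), November (30): 30 + 31 + 30 + 31 + 31 + 30 + 31 + 30 = 244 days.
December 1–9, 2237: 9 days.
Total: 15 + 244 + 9 = 268 days.
268 mod 7 = 2, so 2 days before Saturday is Thursday.

Thursday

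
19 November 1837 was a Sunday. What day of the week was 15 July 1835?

Wednesday

Count forward from the earlier date (July 15, 1835) to the later (November 19, 1837):
Day-of-year of July 15, 1835: 196.
Day-of-year of November 19, 1837: 323.
1835 has 365 days, so 365 − 196 = 169 days remain in 1835.
Full years: 1836: 366. Sum = 366.
Total: 169 + 366 + 323 = 858 days.
858 mod 7 = 4, so 4 days before Sunday is Wednesday.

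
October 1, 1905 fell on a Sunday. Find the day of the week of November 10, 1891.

Count forward from the earlier date (November 10, 1891) to the later (October 1, 1905):
Day-of-year of November 10, 1891: 314.
Day-of-year of October 1, 1905: 274.
1891 has 365 days, so 365 − 314 = 51 days remain in 1891.
Full years 1892–1904: 10 common + 3 leap = 10×365 + 3×366 = 4748 days.
Total: 51 + 4748 + 274 = 5073 days.
5073 mod 7 = 5, so 5 days before Sunday is Tuesday.

Tuesday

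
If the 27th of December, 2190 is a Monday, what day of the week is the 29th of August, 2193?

Thursday

Day-of-year of December 27, 2190: 361.
Day-of-year of August 29, 2193: 241.
2190 has 365 days, so 365 − 361 = 4 days remain in 2190.
Full years: 2191: 365; 2192: 366. Sum = 731.
Total: 4 + 731 + 241 = 976 days.
976 mod 7 = 3, so 3 days after Monday is Thursday.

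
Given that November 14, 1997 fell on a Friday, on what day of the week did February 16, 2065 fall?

Monday

Day-of-year of November 14, 1997: 318.
Day-of-year of February 16, 2065: 47.
1997 has 365 days, so 365 − 318 = 47 days remain in 1997.
Full years 1998–2064: 50 common + 17 leap = 50×365 + 17×366 = 24472 days.
Total: 47 + 24472 + 47 = 24566 days.
24566 mod 7 = 3, so 3 days after Friday is Monday.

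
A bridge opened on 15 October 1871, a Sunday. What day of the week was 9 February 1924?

Day-of-year of October 15, 1871: 288.
Day-of-year of February 9, 1924: 40.
1871 has 365 days, so 365 − 288 = 77 days remain in 1871.
Full years 1872–1923: 40 common + 12 leap = 40×365 + 12×366 = 18992 days.
Total: 77 + 18992 + 40 = 19109 days.
19109 mod 7 = 6, so 6 days after Sunday is Saturday.

Saturday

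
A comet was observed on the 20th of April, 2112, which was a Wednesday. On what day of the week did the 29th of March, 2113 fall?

Wednesday

April 2112: 30 − 20 = 10 days remain.
Then 10 full months totalling 304 days.
March 1–29, 2113: 29 days.
Total: 10 + 304 + 29 = 343 days.
343 is a multiple of 7, so the 29th of March, 2113 falls on the same weekday: Wednesday.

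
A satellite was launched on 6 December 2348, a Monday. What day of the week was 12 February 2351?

Day-of-year of December 6, 2348: 341.
Day-of-year of February 12, 2351: 43.
2348 has 366 days, so 366 − 341 = 25 days remain in 2348.
Full years: 2349: 365; 2350: 365. Sum = 730.
Total: 25 + 730 + 43 = 798 days.
798 is a multiple of 7, so 12 February 2351 falls on the same weekday: Monday.

Monday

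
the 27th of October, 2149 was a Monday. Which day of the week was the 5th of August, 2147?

Saturday

Count forward from the earlier date (August 5, 2147) to the later (October 27, 2149):
August 5, 2147 → August 5, 2148: 366 days (2148 is a leap year).
August 5, 2148 → August 5, 2149: 365 days.
August 2149: 31 − 5 = 26 days remain.
Then September (30): 30 days.
October 1–27, 2149: 27 days.
Residual: 83 days.
Total: 814 days.
814 mod 7 = 2, so 2 days before Monday is Saturday.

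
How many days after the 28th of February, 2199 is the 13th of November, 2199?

February 2199: 28 − 28 = 0 days remain (2199 is not a leap year, so February has 28 days).
Then March (31), April (30), May (31), June (30), July (31), August (31), September (30), October (31): 31 + 30 + 31 + 30 + 31 + 31 + 30 + 31 = 245 days.
November 1–13, 2199: 13 days.
Total: 0 + 245 + 13 = 258 days.

258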